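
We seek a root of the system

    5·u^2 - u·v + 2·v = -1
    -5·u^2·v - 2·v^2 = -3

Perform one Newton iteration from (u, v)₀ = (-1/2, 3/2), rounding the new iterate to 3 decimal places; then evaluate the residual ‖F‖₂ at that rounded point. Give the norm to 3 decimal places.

At (-1/2, 3/2): F = (6.000, -3.375).
Jacobian J = [[10·u - v, -u + 2], [-10·u·v, -5·u^2 - 4·v]].
At the point, J = [[-6.500, 2.500], [7.500, -7.250]] (det J = 28.375).
Solving J·Δ = −F gives Δ = (1.236, 0.813).
Then the next iterate is (u, v)₁ = (0.736, 2.313).
Re-evaluating at (0.736, 2.313): F = (6.63211, -13.96465), so ‖F‖₂ = 15.460.

15.460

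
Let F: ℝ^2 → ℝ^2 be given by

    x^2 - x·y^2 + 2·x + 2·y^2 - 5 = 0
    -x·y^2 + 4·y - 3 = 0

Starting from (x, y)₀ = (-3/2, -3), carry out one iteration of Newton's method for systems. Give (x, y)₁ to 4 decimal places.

At (-3/2, -3): F = (25.7500, -1.5000).
Jacobian J = [[2·x - y^2 + 2, -2·x·y + 4·y], [-y^2, -2·x·y + 4]].
At the point, J = [[-10.0000, -21.0000], [-9.0000, -5.0000]] (det J = -139.0000).
Solving J·Δ = −F gives Δ = (-1.1529, 1.7752).
Then the next iterate is (x, y)₁ = (-2.6529, -1.2248).

(-2.6529, -1.2248)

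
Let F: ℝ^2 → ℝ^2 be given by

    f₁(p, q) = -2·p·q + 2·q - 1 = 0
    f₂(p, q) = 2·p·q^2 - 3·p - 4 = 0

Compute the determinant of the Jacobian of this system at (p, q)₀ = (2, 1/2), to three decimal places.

-9.000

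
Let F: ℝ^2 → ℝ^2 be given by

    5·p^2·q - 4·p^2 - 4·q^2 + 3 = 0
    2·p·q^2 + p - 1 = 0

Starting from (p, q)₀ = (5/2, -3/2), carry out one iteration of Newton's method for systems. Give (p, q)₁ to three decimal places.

(1.513, -1.012)

At (5/2, -3/2): F = (-77.875, 12.750).
Jacobian J = [[10·p·q - 8·p, 5·p^2 - 8·q], [2·q^2 + 1, 4·p·q]].
At the point, J = [[-57.500, 43.250], [5.500, -15.000]] (det J = 624.625).
Solving J·Δ = −F gives Δ = (-0.987, 0.488).
Then the next iterate is (p, q)₁ = (1.513, -1.012).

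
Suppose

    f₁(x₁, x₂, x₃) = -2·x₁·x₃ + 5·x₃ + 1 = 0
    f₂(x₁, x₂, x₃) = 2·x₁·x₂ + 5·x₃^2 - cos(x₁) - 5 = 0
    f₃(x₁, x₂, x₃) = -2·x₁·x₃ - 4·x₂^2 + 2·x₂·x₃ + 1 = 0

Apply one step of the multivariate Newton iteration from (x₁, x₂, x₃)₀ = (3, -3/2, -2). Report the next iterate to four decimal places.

At (3, -3/2, -2): F = (3.0000, 6.989992, 10.0000).
Jacobian J = [[-2·x₃, 0, -2·x₁ + 5], [2·x₂ + sin(x₁), 2·x₁, 10·x₃], [-2·x₃, -8·x₂ + 2·x₃, -2·x₁ + 2·x₂]].
At the point, J = [[4.0000, 0.0000, -1.0000], [-2.858880, 6.0000, -20.0000], [4.0000, 8.0000, -9.0000]] (det J = 470.871040).
Solving J·Δ = −F gives Δ = (-0.6840, -0.6110, 0.2640).
Then the next iterate is (x₁, x₂, x₃)₁ = (2.3160, -2.1110, -1.7360).

(2.3160, -2.1110, -1.7360)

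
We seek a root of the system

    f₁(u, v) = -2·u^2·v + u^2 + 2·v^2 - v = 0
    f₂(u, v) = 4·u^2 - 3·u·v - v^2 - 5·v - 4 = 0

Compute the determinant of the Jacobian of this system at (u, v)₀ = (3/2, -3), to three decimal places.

J = [[-4·u·v + 2·u, -2·u^2 + 4·v - 1], [8·u - 3·v, -3·u - 2·v - 5]].
At the point, J = [[21.000, -17.500], [21.000, -3.500]].
det J = 294.000.

294.000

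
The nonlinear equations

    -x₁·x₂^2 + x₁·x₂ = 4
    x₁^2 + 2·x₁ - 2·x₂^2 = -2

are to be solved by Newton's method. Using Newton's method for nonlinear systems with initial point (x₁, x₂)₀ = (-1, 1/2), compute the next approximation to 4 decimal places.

(16.0000, 0.7500)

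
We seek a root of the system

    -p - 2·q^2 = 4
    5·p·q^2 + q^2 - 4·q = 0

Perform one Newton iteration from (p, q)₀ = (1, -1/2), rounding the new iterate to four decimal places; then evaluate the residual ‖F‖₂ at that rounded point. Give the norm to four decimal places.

At (1, -1/2): F = (-5.5000, 3.5000).
Jacobian J = [[-1, -4·q], [5·q^2, 10·p·q + 2·q - 4]].
At the point, J = [[-1.0000, 2.0000], [1.2500, -10.0000]] (det J = 7.5000).
Solving J·Δ = −F gives Δ = (-6.4000, -0.4500).
Then the next iterate is (p, q)₁ = (-5.4000, -0.9500).
Re-evaluating at (-5.4000, -0.9500): F = (-0.4050, -19.6650), so ‖F‖₂ = 19.6692.

19.6692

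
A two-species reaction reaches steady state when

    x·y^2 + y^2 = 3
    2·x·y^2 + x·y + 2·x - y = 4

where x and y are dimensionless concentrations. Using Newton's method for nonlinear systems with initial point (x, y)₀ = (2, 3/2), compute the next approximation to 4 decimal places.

(0.9298, 1.3509)

At (2, 3/2): F = (3.7500, 10.5000).
Jacobian J = [[y^2, 2·x·y + 2·y], [2·y^2 + y + 2, 4·x·y + x - 1]].
At the point, J = [[2.2500, 9.0000], [8.0000, 13.0000]] (det J = -42.7500).
Solving J·Δ = −F gives Δ = (-1.0702, -0.1491).
Then the next iterate is (x, y)₁ = (0.9298, 1.3509).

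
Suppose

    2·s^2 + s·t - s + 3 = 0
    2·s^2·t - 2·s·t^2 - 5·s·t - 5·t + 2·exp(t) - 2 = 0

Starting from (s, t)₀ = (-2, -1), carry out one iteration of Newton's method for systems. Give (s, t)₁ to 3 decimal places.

At (-2, -1): F = (15.000, -10.26424).
Jacobian J = [[4·s + t - 1, s], [4·s·t - 2·t^2 - 5·t, 2·s^2 - 4·s·t - 5·s + 2·exp(t) - 5]].
At the point, J = [[-10.000, -2.000], [11.000, 5.73576]] (det J = -35.35759).
Solving J·Δ = −F gives Δ = (1.853, -1.764).
Then the next iterate is (s, t)₁ = (-0.147, -2.764).

(-0.147, -2.764)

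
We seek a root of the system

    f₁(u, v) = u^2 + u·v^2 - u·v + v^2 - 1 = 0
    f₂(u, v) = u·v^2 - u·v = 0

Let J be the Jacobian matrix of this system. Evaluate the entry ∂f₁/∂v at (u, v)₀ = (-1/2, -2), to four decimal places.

-1.5000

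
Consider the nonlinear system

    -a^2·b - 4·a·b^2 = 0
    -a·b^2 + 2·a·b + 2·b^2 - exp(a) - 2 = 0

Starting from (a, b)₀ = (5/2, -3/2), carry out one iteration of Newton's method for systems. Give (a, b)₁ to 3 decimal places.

At (5/2, -3/2): F = (-13.125, -22.80749).
Jacobian J = [[-2·a·b - 4·b^2, -a^2 - 8·a·b], [-b^2 + 2·b - exp(a), -2·a·b + 2·a + 4·b]].
At the point, J = [[-1.500, 23.750], [-17.43249, 6.500]] (det J = 404.27173).
Solving J·Δ = −F gives Δ = (-1.129, 0.481).
Then the next iterate is (a, b)₁ = (1.371, -1.019).

(1.371, -1.019)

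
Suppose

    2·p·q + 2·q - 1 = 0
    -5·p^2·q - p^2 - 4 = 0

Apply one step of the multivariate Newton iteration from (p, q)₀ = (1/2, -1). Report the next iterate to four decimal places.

(1.9737, 1.3158)

At (1/2, -1): F = (-4.0000, -3.0000).
Jacobian J = [[2·q, 2·p + 2], [-10·p·q - 2·p, -5·p^2]].
At the point, J = [[-2.0000, 3.0000], [4.0000, -1.2500]] (det J = -9.5000).
Solving J·Δ = −F gives Δ = (1.4737, 2.3158).
Then the next iterate is (p, q)₁ = (1.9737, 1.3158).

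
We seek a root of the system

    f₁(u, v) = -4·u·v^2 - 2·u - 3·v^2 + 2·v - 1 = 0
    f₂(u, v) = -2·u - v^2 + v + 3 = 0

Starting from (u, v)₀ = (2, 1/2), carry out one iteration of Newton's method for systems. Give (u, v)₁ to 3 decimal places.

(1.625, -0.125)

At (2, 1/2): F = (-6.750, -0.750).
Jacobian J = [[-4·v^2 - 2, -8·u·v - 6·v + 2], [-2, -2·v + 1]].
At the point, J = [[-3.000, -9.000], [-2.000, 0.000]] (det J = -18.000).
Solving J·Δ = −F gives Δ = (-0.375, -0.625).
Then the next iterate is (u, v)₁ = (1.625, -0.125).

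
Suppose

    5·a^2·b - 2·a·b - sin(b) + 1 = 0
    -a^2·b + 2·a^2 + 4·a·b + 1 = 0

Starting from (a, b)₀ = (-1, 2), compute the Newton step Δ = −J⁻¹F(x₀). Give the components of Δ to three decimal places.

At (-1, 2): F = (14.09070, -7.000).
Jacobian J = [[10·a·b - 2·b, 5·a^2 - 2·a - cos(b)], [-2·a·b + 4·a + 4·b, -a^2 + 4·a]].
At the point, J = [[-24.000, 7.41615], [8.000, -5.000]] (det J = 60.67083).
Solving J·Δ = −F gives Δ = (0.306, -0.911).

(0.306, -0.911)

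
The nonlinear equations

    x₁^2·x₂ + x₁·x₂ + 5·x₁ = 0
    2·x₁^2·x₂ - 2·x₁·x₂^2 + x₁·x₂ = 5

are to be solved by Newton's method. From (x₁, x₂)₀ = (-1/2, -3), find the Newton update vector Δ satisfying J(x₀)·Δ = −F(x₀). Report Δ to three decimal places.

(0.341, -0.185)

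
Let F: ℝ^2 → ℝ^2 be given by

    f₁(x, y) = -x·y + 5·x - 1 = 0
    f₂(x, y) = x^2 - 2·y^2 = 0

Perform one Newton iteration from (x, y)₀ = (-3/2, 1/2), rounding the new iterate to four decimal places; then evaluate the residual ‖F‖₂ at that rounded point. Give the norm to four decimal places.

18.0398

At (-3/2, 1/2): F = (-7.7500, 1.7500).
Jacobian J = [[-y + 5, -x], [2·x, -4·y]].
At the point, J = [[4.5000, 1.5000], [-3.0000, -2.0000]] (det J = -4.5000).
Solving J·Δ = −F gives Δ = (2.8611, -3.4167).
Then the next iterate is (x, y)₁ = (1.3611, -2.9167).
Re-evaluating at (1.3611, -2.9167): F = (9.775420, -15.161685), so ‖F‖₂ = 18.0398.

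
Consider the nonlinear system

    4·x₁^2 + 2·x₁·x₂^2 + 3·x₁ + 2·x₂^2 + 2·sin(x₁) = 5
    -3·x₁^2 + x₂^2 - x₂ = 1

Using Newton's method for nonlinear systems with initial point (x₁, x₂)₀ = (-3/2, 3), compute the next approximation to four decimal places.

At (-3/2, 3): F = (-11.494990, -1.7500).
Jacobian J = [[8·x₁ + 2·x₂^2 + 2·cos(x₁) + 3, 4·x₁·x₂ + 4·x₂], [-6·x₁, 2·x₂ - 1]].
At the point, J = [[9.141474, -6.0000], [9.0000, 5.0000]] (det J = 99.707372).
Solving J·Δ = −F gives Δ = (0.6817, -0.8771).
Then the next iterate is (x₁, x₂)₁ = (-0.8183, 2.1229).

(-0.8183, 2.1229)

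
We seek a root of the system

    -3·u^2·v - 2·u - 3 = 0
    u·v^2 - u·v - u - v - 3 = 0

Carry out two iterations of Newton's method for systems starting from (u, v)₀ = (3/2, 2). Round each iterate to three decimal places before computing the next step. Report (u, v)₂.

At (3/2, 2): F = (-19.500, -3.500).
Jacobian J = [[-6·u·v - 2, -3·u^2], [v^2 - v - 1, 2·u·v - u - 1]].
At the point, J = [[-20.000, -6.750], [1.000, 3.500]] (det J = -63.250).
Solving J·Δ = −F gives Δ = (-1.453, 1.415).
Then the next iterate is (u, v)₁ = (0.047, 3.415).
Round to (0.047, 3.415) and repeat: F = (-3.11663, -6.07438), J = [[-2.96303, -0.00663], [7.24722, -0.72599]].
Δ = (-1.011, -18.455), so (u, v)₂ = (-0.964, -15.040).

(-0.964, -15.040)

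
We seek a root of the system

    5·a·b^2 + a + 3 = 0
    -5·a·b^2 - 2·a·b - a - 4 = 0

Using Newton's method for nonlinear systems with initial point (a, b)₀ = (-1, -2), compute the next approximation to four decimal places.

(0.6842, -2.8684)

At (-1, -2): F = (-18.0000, 13.0000).
Jacobian J = [[5·b^2 + 1, 10·a·b], [-5·b^2 - 2·b - 1, -10·a·b - 2·a]].
At the point, J = [[21.0000, 20.0000], [-17.0000, -18.0000]] (det J = -38.0000).
Solving J·Δ = −F gives Δ = (1.6842, -0.8684).
Then the next iterate is (a, b)₁ = (0.6842, -2.8684).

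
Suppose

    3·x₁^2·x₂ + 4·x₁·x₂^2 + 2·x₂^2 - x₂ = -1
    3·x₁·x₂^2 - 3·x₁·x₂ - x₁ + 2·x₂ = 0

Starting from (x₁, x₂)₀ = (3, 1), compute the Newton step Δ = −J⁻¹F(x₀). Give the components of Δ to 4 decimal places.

At (3, 1): F = (41.0000, -1.0000).
Jacobian J = [[6·x₁·x₂ + 4·x₂^2, 3·x₁^2 + 8·x₁·x₂ + 4·x₂ - 1], [3·x₂^2 - 3·x₂ - 1, 6·x₁·x₂ - 3·x₁ + 2]].
At the point, J = [[22.0000, 54.0000], [-1.0000, 11.0000]] (det J = 296.0000).
Solving J·Δ = −F gives Δ = (-1.7061, -0.0642).

(-1.7061, -0.0642)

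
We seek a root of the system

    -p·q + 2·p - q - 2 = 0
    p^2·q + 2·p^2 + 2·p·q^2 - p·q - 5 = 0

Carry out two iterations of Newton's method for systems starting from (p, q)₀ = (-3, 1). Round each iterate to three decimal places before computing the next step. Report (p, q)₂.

At (-3, 1): F = (-6.000, 19.000).
Jacobian J = [[-q + 2, -p - 1], [2·p·q + 4·p + 2·q^2 - q, p^2 + 4·p·q - p]].
At the point, J = [[1.000, 2.000], [-17.000, 0.000]] (det J = 34.000).
Solving J·Δ = −F gives Δ = (1.118, 2.441).
Then the next iterate is (p, q)₁ = (-1.882, 3.441).
Round to (-1.882, 3.441) and repeat: F = (-2.72904, -23.820), J = [[-1.441, 0.882], [-0.23996, -20.47992]].
Δ = (-2.587, -1.133), so (p, q)₂ = (-4.469, 2.308).

(-4.469, 2.308)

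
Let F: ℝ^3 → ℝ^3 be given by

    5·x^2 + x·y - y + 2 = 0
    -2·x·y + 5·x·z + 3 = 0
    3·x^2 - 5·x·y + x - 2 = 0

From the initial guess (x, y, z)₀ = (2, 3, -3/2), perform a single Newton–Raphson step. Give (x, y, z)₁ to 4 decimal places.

At (2, 3, -3/2): F = (25.0000, -24.0000, -18.0000).
Jacobian J = [[10·x + y, x - 1, 0], [-2·y + 5·z, -2·x, 5·x], [6·x - 5·y + 1, -5·x, 0]].
At the point, J = [[23.0000, 1.0000, 0.0000], [-13.5000, -4.0000, 10.0000], [-2.0000, -10.0000, 0.0000]] (det J = 2280.0000).
Solving J·Δ = −F gives Δ = (-1.0175, -1.5965, 0.3877).
Then the next iterate is (x, y, z)₁ = (0.9825, 1.4035, -1.1123).

(0.9825, 1.4035, -1.1123)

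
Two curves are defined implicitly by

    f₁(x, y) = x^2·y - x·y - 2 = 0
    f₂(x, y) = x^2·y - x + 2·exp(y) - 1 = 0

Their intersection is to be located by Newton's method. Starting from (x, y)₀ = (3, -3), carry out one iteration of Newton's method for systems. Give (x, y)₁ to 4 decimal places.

(3.1516, 0.7124)

At (3, -3): F = (-20.0000, -30.900426).
Jacobian J = [[2·x·y - y, x^2 - x], [2·x·y - 1, x^2 + 2·exp(y)]].
At the point, J = [[-15.0000, 6.0000], [-19.0000, 9.099574]] (det J = -22.493612).
Solving J·Δ = −F gives Δ = (0.1516, 3.7124).
Then the next iterate is (x, y)₁ = (3.1516, 0.7124).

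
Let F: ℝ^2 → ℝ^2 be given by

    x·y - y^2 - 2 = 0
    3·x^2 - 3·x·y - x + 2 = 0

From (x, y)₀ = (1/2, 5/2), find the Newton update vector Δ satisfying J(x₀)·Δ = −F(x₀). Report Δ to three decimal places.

(0.132, -1.482)

At (1/2, 5/2): F = (-7.000, -1.500).
Jacobian J = [[y, x - 2·y], [6·x - 3·y - 1, -3·x]].
At the point, J = [[2.500, -4.500], [-5.500, -1.500]] (det J = -28.500).
Solving J·Δ = −F gives Δ = (0.132, -1.482).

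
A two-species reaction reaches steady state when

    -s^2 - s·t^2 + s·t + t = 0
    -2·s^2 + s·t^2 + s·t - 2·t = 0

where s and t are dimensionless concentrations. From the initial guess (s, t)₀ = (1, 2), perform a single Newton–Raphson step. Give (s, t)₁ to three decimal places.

(0.625, 2.250)

At (1, 2): F = (-1.000, 0.000).
Jacobian J = [[-2·s - t^2 + t, -2·s·t + s + 1], [-4·s + t^2 + t, 2·s·t + s - 2]].
At the point, J = [[-4.000, -2.000], [2.000, 3.000]] (det J = -8.000).
Solving J·Δ = −F gives Δ = (-0.375, 0.250).
Then the next iterate is (s, t)₁ = (0.625, 2.250).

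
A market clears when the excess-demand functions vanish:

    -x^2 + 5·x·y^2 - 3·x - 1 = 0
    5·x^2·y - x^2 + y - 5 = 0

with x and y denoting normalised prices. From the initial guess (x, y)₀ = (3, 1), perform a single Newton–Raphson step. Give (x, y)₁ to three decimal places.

At (3, 1): F = (-4.000, 32.000).
Jacobian J = [[-2·x + 5·y^2 - 3, 10·x·y], [10·x·y - 2·x, 5·x^2 + 1]].
At the point, J = [[-4.000, 30.000], [24.000, 46.000]] (det J = -904.000).
Solving J·Δ = −F gives Δ = (-1.265, -0.035).
Then the next iterate is (x, y)₁ = (1.735, 0.965).

(1.735, 0.965)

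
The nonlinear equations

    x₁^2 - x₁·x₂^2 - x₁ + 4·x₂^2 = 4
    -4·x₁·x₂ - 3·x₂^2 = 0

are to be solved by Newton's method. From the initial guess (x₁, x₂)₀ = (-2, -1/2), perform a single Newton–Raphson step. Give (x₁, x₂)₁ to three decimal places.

(-1.781, -0.108)

At (-2, -1/2): F = (3.500, -4.750).
Jacobian J = [[2·x₁ - x₂^2 - 1, -2·x₁·x₂ + 8·x₂], [-4·x₂, -4·x₁ - 6·x₂]].
At the point, J = [[-5.250, -6.000], [2.000, 11.000]] (det J = -45.750).
Solving J·Δ = −F gives Δ = (0.219, 0.392).
Then the next iterate is (x₁, x₂)₁ = (-1.781, -0.108).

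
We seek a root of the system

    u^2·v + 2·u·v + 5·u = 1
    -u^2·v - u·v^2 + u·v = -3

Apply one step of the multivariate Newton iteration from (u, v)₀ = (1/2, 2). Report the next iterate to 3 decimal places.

(-0.123, 4.281)

At (1/2, 2): F = (4.000, 1.500).
Jacobian J = [[2·u·v + 2·v + 5, u^2 + 2·u], [-2·u·v - v^2 + v, -u^2 - 2·u·v + u]].
At the point, J = [[11.000, 1.250], [-4.000, -1.750]] (det J = -14.250).
Solving J·Δ = −F gives Δ = (-0.623, 2.281).
Then the next iterate is (u, v)₁ = (-0.123, 4.281).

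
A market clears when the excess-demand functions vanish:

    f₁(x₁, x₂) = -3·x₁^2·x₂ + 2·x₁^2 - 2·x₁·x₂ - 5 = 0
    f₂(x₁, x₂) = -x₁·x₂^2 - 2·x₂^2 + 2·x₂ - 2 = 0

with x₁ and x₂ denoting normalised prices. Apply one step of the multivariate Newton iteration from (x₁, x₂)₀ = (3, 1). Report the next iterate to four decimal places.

At (3, 1): F = (-20.0000, -5.0000).
Jacobian J = [[-6·x₁·x₂ + 4·x₁ - 2·x₂, -3·x₁^2 - 2·x₁], [-x₂^2, -2·x₁·x₂ - 4·x₂ + 2]].
At the point, J = [[-8.0000, -33.0000], [-1.0000, -8.0000]] (det J = 31.0000).
Solving J·Δ = −F gives Δ = (0.1613, -0.6452).
Then the next iterate is (x₁, x₂)₁ = (3.1613, 0.3548).

(3.1613, 0.3548)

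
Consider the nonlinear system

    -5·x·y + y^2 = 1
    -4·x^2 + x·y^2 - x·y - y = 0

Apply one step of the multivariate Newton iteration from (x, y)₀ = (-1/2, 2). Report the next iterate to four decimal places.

(-0.0714, 1.4286)

At (-1/2, 2): F = (8.0000, -4.0000).
Jacobian J = [[-5·y, -5·x + 2·y], [-8·x + y^2 - y, 2·x·y - x - 1]].
At the point, J = [[-10.0000, 6.5000], [6.0000, -2.5000]] (det J = -14.0000).
Solving J·Δ = −F gives Δ = (0.4286, -0.5714).
Then the next iterate is (x, y)₁ = (-0.0714, 1.4286).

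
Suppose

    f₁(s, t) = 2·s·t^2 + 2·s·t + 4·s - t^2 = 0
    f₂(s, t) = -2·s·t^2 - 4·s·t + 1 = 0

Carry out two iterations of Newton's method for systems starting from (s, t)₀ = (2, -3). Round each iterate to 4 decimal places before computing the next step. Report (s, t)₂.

At (2, -3): F = (23.0000, -11.0000).
Jacobian J = [[2·t^2 + 2·t + 4, 4·s·t + 2·s - 2·t], [-2·t^2 - 4·t, -4·s·t - 4·s]].
At the point, J = [[16.0000, -14.0000], [-6.0000, 16.0000]] (det J = 172.0000).
Solving J·Δ = −F gives Δ = (-1.2442, 0.2209).
Then the next iterate is (s, t)₁ = (0.7558, -2.7791).
Round to (0.7558, -2.7791) and repeat: F = (2.773602, -2.272911), J = [[13.888594, -1.331975], [-4.330394, 5.378575]].
Δ = (-0.1725, 0.2837), so (s, t)₂ = (0.5833, -2.4954).

(0.5833, -2.4954)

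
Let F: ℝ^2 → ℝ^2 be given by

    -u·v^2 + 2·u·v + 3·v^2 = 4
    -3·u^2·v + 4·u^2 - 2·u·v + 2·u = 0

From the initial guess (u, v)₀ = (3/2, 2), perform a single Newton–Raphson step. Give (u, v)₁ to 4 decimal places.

(1.6458, 1.1111)

At (3/2, 2): F = (8.0000, -7.5000).
Jacobian J = [[-v^2 + 2·v, -2·u·v + 2·u + 6·v], [-6·u·v + 8·u - 2·v + 2, -3·u^2 - 2·u]].
At the point, J = [[0.0000, 9.0000], [-8.0000, -9.7500]] (det J = 72.0000).
Solving J·Δ = −F gives Δ = (0.1458, -0.8889).
Then the next iterate is (u, v)₁ = (1.6458, 1.1111).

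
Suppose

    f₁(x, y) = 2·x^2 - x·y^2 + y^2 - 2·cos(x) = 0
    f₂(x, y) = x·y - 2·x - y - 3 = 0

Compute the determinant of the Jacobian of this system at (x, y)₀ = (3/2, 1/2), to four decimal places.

3.1225

J = [[4·x - y^2 + 2·sin(x), -2·x·y + 2·y], [y - 2, x - 1]].
At the point, J = [[7.744990, -0.5000], [-1.5000, 0.5000]].
det J = 3.1225.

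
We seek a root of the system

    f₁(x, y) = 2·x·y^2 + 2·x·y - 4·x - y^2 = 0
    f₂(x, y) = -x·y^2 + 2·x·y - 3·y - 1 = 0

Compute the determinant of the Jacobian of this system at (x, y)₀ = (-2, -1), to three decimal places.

62.000

J = [[2·y^2 + 2·y - 4, 4·x·y + 2·x - 2·y], [-y^2 + 2·y, -2·x·y + 2·x - 3]].
At the point, J = [[-4.000, 6.000], [-3.000, -11.000]].
det J = 62.000.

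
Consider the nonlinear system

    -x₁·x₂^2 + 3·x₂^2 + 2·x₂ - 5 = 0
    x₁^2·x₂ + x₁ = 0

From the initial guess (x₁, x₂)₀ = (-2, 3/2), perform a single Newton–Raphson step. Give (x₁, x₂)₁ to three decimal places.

At (-2, 3/2): F = (9.250, 4.000).
Jacobian J = [[-x₂^2, -2·x₁·x₂ + 6·x₂ + 2], [2·x₁·x₂ + 1, x₁^2]].
At the point, J = [[-2.250, 17.000], [-5.000, 4.000]] (det J = 76.000).
Solving J·Δ = −F gives Δ = (0.408, -0.490).
Then the next iterate is (x₁, x₂)₁ = (-1.592, 1.010).

(-1.592, 1.010)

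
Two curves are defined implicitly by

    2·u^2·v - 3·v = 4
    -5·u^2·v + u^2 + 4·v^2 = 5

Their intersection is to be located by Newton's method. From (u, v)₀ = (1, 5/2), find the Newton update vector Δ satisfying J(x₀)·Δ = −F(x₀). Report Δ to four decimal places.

(0.7008, 0.5079)

At (1, 5/2): F = (-6.5000, 8.5000).
Jacobian J = [[4·u·v, 2·u^2 - 3], [-10·u·v + 2·u, -5·u^2 + 8·v]].
At the point, J = [[10.0000, -1.0000], [-23.0000, 15.0000]] (det J = 127.0000).
Solving J·Δ = −F gives Δ = (0.7008, 0.5079).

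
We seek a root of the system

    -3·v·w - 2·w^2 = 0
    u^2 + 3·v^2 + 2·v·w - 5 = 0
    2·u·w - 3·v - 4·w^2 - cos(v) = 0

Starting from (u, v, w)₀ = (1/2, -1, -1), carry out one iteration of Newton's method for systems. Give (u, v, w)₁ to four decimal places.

At (1/2, -1, -1): F = (-5.0000, 0.2500, -2.540302).
Jacobian J = [[0, -3·w, -3·v - 4·w], [2·u, 6·v + 2·w, 2·v], [2·w, sin(v) - 3, 2·u - 8·w]].
At the point, J = [[0.0000, 3.0000, 7.0000], [1.0000, -8.0000, -2.0000], [-2.0000, -3.841471, 9.0000]] (det J = -153.890297).
Solving J·Δ = −F gives Δ = (1.6760, 0.0696, 0.6844).
Then the next iterate is (u, v, w)₁ = (2.1760, -0.9304, -0.3156).

(2.1760, -0.9304, -0.3156)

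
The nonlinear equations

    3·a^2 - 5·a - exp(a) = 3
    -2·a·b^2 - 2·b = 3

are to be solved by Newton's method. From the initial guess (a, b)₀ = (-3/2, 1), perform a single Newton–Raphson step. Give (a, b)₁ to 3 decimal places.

(-0.725, 1.888)

At (-3/2, 1): F = (11.02687, -2.000).
Jacobian J = [[6·a - exp(a) - 5, 0], [-2·b^2, -4·a·b - 2]].
At the point, J = [[-14.22313, 0.000], [-2.000, 4.000]] (det J = -56.89252).
Solving J·Δ = −F gives Δ = (0.775, 0.888).
Then the next iterate is (a, b)₁ = (-0.725, 1.888).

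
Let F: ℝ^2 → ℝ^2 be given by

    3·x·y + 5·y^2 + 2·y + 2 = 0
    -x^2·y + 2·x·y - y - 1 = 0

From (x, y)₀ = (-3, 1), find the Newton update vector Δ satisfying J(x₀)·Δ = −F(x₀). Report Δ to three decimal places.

At (-3, 1): F = (0.000, -17.000).
Jacobian J = [[3·y, 3·x + 10·y + 2], [-2·x·y + 2·y, -x^2 + 2·x - 1]].
At the point, J = [[3.000, 3.000], [8.000, -16.000]] (det J = -72.000).
Solving J·Δ = −F gives Δ = (0.708, -0.708).

(0.708, -0.708)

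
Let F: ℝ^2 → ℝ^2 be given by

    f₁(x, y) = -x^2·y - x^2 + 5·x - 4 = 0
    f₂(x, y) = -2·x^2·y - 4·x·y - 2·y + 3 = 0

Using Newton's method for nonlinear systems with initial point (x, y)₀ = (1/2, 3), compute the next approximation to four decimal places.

(1.4583, -3.1667)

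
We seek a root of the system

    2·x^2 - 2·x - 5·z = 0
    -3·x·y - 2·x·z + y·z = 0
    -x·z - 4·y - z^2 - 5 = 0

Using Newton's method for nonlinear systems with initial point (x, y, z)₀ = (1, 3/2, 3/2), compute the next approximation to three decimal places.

(0.814, -0.543, -0.075)

At (1, 3/2, 3/2): F = (-7.500, -5.250, -14.750).
Jacobian J = [[4·x - 2, 0, -5], [-3·y - 2·z, -3·x + z, -2·x + y], [-z, -4, -x - 2·z]].
At the point, J = [[2.000, 0.000, -5.000], [-7.500, -1.500, -0.500], [-1.500, -4.000, -4.000]] (det J = -130.750).
Solving J·Δ = −F gives Δ = (-0.186, -2.043, -1.575).
Then the next iterate is (x, y, z)₁ = (0.814, -0.543, -0.075).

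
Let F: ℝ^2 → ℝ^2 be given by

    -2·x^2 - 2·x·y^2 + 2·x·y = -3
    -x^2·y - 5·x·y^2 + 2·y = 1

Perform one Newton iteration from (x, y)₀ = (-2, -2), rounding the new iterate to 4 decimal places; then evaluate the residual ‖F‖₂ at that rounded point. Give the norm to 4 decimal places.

12.1470

At (-2, -2): F = (19.0000, 43.0000).
Jacobian J = [[-4·x - 2·y^2 + 2·y, -4·x·y + 2·x], [-2·x·y - 5·y^2, -x^2 - 10·x·y + 2]].
At the point, J = [[-4.0000, -20.0000], [-28.0000, -42.0000]] (det J = -392.0000).
Solving J·Δ = −F gives Δ = (0.1582, 0.9184).
Then the next iterate is (x, y)₁ = (-1.8418, -1.0816).
Re-evaluating at (-1.8418, -1.0816): F = (4.509018, 11.279060), so ‖F‖₂ = 12.1470.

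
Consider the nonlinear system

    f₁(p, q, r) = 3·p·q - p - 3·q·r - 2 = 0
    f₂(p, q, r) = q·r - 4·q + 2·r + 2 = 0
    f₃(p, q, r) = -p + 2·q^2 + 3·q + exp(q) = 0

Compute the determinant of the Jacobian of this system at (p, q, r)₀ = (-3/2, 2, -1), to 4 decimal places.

J = [[3·q - 1, 3·p - 3·r, -3·q], [0, r - 4, q + 2], [-1, 4·q + exp(q) + 3, 0]].
At the point, J = [[5.0000, -1.5000, -6.0000], [0.0000, -5.0000, 4.0000], [-1.0000, 18.389056, 0.0000]].
det J = -331.7811.

-331.7811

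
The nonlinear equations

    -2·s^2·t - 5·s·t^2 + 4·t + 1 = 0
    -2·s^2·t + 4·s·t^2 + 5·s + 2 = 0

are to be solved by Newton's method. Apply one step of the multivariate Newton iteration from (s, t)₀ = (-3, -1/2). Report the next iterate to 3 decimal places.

At (-3, -1/2): F = (11.750, -7.000).
Jacobian J = [[-4·s·t - 5·t^2, -2·s^2 - 10·s·t + 4], [-4·s·t + 4·t^2 + 5, -2·s^2 + 8·s·t]].
At the point, J = [[-7.250, -29.000], [0.000, -6.000]] (det J = 43.500).
Solving J·Δ = −F gives Δ = (6.287, -1.167).
Then the next iterate is (s, t)₁ = (3.287, -1.667).

(3.287, -1.667)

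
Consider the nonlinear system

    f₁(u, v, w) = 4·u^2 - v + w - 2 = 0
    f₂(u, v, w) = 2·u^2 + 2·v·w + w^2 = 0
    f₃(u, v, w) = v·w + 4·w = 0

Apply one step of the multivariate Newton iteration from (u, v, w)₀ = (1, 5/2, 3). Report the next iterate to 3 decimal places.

(1.808, 6.581, -1.884)

At (1, 5/2, 3): F = (2.500, 26.000, 19.500).
Jacobian J = [[8·u, -1, 1], [4·u, 2·w, 2·v + 2·w], [0, w, v + 4]].
At the point, J = [[8.000, -1.000, 1.000], [4.000, 6.000, 11.000], [0.000, 3.000, 6.500]] (det J = 86.000).
Solving J·Δ = −F gives Δ = (0.808, 4.081, -4.884).
Then the next iterate is (u, v, w)₁ = (1.808, 6.581, -1.884).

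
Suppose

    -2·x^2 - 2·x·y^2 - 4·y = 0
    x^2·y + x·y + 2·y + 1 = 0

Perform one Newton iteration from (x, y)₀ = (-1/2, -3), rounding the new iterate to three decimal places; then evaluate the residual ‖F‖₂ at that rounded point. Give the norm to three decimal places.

1.679

At (-1/2, -3): F = (20.500, -4.250).
Jacobian J = [[-4·x - 2·y^2, -4·x·y - 4], [2·x·y + y, x^2 + x + 2]].
At the point, J = [[-16.000, -10.000], [0.000, 1.750]] (det J = -28.000).
Solving J·Δ = −F gives Δ = (-0.237, 2.429).
Then the next iterate is (x, y)₁ = (-0.737, -0.571).
Re-evaluating at (-0.737, -0.571): F = (1.67825, -0.03132), so ‖F‖₂ = 1.679.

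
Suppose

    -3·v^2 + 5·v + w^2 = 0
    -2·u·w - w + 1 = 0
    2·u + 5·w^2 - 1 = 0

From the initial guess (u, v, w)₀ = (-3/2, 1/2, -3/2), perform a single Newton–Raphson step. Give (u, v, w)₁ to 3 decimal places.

At (-3/2, 1/2, -3/2): F = (4.000, -2.000, 7.250).
Jacobian J = [[0, -6·v + 5, 2·w], [-2·w, 0, -2·u - 1], [2, 0, 10·w]].
At the point, J = [[0.000, 2.000, -3.000], [3.000, 0.000, 2.000], [2.000, 0.000, -15.000]] (det J = 98.000).
Solving J·Δ = −F gives Δ = (0.316, -1.212, 0.526).
Then the next iterate is (u, v, w)₁ = (-1.184, -0.712, -0.974).

(-1.184, -0.712, -0.974)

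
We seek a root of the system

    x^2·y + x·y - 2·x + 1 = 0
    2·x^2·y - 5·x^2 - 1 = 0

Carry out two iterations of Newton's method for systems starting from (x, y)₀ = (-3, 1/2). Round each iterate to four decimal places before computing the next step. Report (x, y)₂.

At (-3, 1/2): F = (10.0000, -37.0000).
Jacobian J = [[2·x·y + y - 2, x^2 + x], [4·x·y - 10·x, 2·x^2]].
At the point, J = [[-4.5000, 6.0000], [24.0000, 18.0000]] (det J = -225.0000).
Solving J·Δ = −F gives Δ = (1.7867, -0.3267).
Then the next iterate is (x, y)₁ = (-1.2133, 0.1733).
Round to (-1.2133, 0.1733) and repeat: F = (3.471450, -7.850256), J = [[-2.247230, 0.258797], [11.291940, 2.944194]].
Δ = (1.2845, -2.2601), so (x, y)₂ = (0.0712, -2.0868).

(0.0712, -2.0868)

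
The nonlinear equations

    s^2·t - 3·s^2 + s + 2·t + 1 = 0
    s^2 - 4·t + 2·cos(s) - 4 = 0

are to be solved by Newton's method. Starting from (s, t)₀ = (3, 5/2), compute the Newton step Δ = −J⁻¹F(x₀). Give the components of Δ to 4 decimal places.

(1.0708, -0.2144)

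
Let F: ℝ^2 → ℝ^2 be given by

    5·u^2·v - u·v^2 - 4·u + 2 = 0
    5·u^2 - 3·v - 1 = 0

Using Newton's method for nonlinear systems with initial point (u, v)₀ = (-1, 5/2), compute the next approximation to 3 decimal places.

At (-1, 5/2): F = (24.750, -3.500).
Jacobian J = [[10·u·v - v^2 - 4, 5·u^2 - 2·u·v], [10·u, -3]].
At the point, J = [[-35.250, 10.000], [-10.000, -3.000]] (det J = 205.750).
Solving J·Δ = −F gives Δ = (0.191, -1.803).
Then the next iterate is (u, v)₁ = (-0.809, 0.697).

(-0.809, 0.697)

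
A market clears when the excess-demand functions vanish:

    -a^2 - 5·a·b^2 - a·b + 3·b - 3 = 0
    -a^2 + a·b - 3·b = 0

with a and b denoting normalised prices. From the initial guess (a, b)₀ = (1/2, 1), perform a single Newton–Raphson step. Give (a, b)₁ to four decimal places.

(0.4286, -0.1000)

At (1/2, 1): F = (-3.2500, -2.7500).
Jacobian J = [[-2·a - 5·b^2 - b, -10·a·b - a + 3], [-2·a + b, a - 3]].
At the point, J = [[-7.0000, -2.5000], [0.0000, -2.5000]] (det J = 17.5000).
Solving J·Δ = −F gives Δ = (-0.0714, -1.1000).
Then the next iterate is (a, b)₁ = (0.4286, -0.1000).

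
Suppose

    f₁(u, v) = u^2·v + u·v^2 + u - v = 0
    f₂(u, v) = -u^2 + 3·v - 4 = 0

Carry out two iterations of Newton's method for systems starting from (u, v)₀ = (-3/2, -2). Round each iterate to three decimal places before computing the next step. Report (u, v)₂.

At (-3/2, -2): F = (-10.000, -12.250).
Jacobian J = [[2·u·v + v^2 + 1, u^2 + 2·u·v - 1], [-2·u, 3]].
At the point, J = [[11.000, 7.250], [3.000, 3.000]] (det J = 11.250).
Solving J·Δ = −F gives Δ = (-5.228, 9.311).
Then the next iterate is (u, v)₁ = (-6.728, 7.311).
Round to (-6.728, 7.311) and repeat: F = (-42.71584, -27.33298), J = [[-43.92609, -54.11083], [13.456, 3.000]].
Δ = (2.695, -2.977), so (u, v)₂ = (-4.033, 4.334).

(-4.033, 4.334)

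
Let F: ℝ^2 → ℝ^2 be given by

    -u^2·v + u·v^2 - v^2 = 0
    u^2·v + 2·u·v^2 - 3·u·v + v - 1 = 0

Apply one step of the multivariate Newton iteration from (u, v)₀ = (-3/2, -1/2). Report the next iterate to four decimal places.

At (-3/2, -1/2): F = (0.5000, -5.6250).
Jacobian J = [[-2·u·v + v^2, -u^2 + 2·u·v - 2·v], [2·u·v + 2·v^2 - 3·v, u^2 + 4·u·v - 3·u + 1]].
At the point, J = [[-1.2500, 0.2500], [3.5000, 10.7500]] (det J = -14.3125).
Solving J·Δ = −F gives Δ = (0.4738, 0.3690).
Then the next iterate is (u, v)₁ = (-1.0262, -0.1310).

(-1.0262, -0.1310)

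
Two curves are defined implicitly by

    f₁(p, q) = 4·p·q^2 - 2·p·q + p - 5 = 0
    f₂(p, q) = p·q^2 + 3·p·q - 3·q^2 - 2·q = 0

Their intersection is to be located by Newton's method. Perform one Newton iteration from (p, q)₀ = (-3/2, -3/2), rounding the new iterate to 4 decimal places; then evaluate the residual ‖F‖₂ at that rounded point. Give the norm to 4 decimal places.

7.4561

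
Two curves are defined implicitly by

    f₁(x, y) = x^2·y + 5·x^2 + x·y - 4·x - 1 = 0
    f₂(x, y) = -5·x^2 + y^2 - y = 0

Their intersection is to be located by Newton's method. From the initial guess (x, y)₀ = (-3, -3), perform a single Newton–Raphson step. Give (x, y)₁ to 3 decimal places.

(-4.447, -13.915)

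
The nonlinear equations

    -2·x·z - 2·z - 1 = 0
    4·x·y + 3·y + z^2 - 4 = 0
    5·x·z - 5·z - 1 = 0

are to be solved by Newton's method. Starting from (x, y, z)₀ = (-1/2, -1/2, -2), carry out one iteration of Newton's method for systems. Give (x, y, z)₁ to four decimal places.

(-0.3375, 6.9250, -0.3500)

At (-1/2, -1/2, -2): F = (1.0000, -0.5000, 14.0000).
Jacobian J = [[-2·z, 0, -2·x - 2], [4·y, 4·x + 3, 2·z], [5·z, 0, 5·x - 5]].
At the point, J = [[4.0000, 0.0000, -1.0000], [-2.0000, 1.0000, -4.0000], [-10.0000, 0.0000, -7.5000]] (det J = -40.0000).
Solving J·Δ = −F gives Δ = (0.1625, 7.4250, 1.6500).
Then the next iterate is (x, y, z)₁ = (-0.3375, 6.9250, -0.3500).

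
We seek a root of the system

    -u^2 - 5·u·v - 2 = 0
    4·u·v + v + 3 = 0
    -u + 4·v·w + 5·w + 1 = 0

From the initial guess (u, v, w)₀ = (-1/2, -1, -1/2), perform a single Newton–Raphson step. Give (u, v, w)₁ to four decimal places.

(0.8125, -2.2500, -2.6875)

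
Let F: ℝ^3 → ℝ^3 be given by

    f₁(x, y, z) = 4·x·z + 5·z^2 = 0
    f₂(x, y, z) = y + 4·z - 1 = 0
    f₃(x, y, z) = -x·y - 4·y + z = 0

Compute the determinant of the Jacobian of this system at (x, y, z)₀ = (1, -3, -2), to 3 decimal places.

J = [[4·z, 0, 4·x + 10·z], [0, 1, 4], [-y, -x - 4, 1]].
At the point, J = [[-8.000, 0.000, -16.000], [0.000, 1.000, 4.000], [3.000, -5.000, 1.000]].
det J = -120.000.

-120.000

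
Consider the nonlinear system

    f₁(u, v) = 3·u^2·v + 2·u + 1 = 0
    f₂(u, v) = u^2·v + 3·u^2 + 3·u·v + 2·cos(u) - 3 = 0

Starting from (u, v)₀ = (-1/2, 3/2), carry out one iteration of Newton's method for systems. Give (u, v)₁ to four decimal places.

(-0.6543, -0.5142)

At (-1/2, 3/2): F = (1.1250, -2.369835).
Jacobian J = [[6·u·v + 2, 3·u^2], [2·u·v + 6·u + 3·v - 2·sin(u), u^2 + 3·u]].
At the point, J = [[-2.5000, 0.7500], [0.958851, -1.2500]] (det J = 2.405862).
Solving J·Δ = −F gives Δ = (-0.1543, -2.0142).
Then the next iterate is (u, v)₁ = (-0.6543, -0.5142).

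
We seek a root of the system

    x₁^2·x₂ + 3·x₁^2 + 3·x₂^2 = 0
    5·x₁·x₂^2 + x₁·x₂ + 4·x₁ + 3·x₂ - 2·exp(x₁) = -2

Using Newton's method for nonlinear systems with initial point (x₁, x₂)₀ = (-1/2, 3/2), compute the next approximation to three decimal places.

(-0.589, 0.605)

At (-1/2, 3/2): F = (7.875, -3.08806).
Jacobian J = [[2·x₁·x₂ + 6·x₁, x₁^2 + 6·x₂], [5·x₂^2 + x₂ - 2·exp(x₁) + 4, 10·x₁·x₂ + x₁ + 3]].
At the point, J = [[-4.500, 9.250], [15.53694, -5.000]] (det J = -121.21668).
Solving J·Δ = −F gives Δ = (-0.089, -0.895).
Then the next iterate is (x₁, x₂)₁ = (-0.589, 0.605).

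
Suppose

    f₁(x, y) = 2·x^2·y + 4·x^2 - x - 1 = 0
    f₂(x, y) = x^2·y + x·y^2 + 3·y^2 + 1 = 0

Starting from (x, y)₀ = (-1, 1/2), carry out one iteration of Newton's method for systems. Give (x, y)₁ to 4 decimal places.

(-0.6508, -0.0794)

At (-1, 1/2): F = (5.0000, 2.0000).
Jacobian J = [[4·x·y + 8·x - 1, 2·x^2], [2·x·y + y^2, x^2 + 2·x·y + 6·y]].
At the point, J = [[-11.0000, 2.0000], [-0.7500, 3.0000]] (det J = -31.5000).
Solving J·Δ = −F gives Δ = (0.3492, -0.5794).
Then the next iterate is (x, y)₁ = (-0.6508, -0.0794).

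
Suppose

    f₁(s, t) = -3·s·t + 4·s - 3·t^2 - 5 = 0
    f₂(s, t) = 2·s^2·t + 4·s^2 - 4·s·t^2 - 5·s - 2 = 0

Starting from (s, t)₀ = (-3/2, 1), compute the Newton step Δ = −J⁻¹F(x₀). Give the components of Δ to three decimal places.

(-4.969, -9.646)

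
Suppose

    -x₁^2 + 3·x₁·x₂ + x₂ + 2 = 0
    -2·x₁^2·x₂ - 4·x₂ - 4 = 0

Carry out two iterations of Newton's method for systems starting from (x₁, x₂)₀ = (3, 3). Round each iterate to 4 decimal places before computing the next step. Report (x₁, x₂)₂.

At (3, 3): F = (23.0000, -70.0000).
Jacobian J = [[-2·x₁ + 3·x₂, 3·x₁ + 1], [-4·x₁·x₂, -2·x₁^2 - 4]].
At the point, J = [[3.0000, 10.0000], [-36.0000, -22.0000]] (det J = 294.0000).
Solving J·Δ = −F gives Δ = (-0.6599, -2.1020).
Then the next iterate is (x₁, x₂)₁ = (2.3401, 0.8980).
Round to (2.3401, 0.8980) and repeat: F = (3.726161, -17.427018), J = [[-1.9862, 8.0203], [-8.405639, -14.952136]].
Δ = (-0.8655, -0.6789), so (x₁, x₂)₂ = (1.4746, 0.2191).

(1.4746, 0.2191)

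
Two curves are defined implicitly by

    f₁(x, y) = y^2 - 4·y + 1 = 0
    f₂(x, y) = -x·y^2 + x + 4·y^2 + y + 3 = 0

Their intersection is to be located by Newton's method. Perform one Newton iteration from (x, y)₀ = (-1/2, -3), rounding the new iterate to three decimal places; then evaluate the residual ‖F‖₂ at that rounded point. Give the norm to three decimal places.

6.157

At (-1/2, -3): F = (22.000, 40.000).
Jacobian J = [[0, 2·y - 4], [-y^2 + 1, -2·x·y + 8·y + 1]].
At the point, J = [[0.000, -10.000], [-8.000, -26.000]] (det J = -80.000).
Solving J·Δ = −F gives Δ = (-2.150, 2.200).
Then the next iterate is (x, y)₁ = (-2.650, -0.800).
Re-evaluating at (-2.650, -0.800): F = (4.840, 3.806), so ‖F‖₂ = 6.157.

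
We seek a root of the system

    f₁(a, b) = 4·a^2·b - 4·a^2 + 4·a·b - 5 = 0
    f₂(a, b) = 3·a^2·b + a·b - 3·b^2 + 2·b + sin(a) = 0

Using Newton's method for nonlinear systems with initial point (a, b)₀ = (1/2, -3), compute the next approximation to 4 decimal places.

At (1/2, -3): F = (-15.0000, -36.270574).
Jacobian J = [[8·a·b - 8·a + 4·b, 4·a^2 + 4·a], [6·a·b + b + cos(a), 3·a^2 + a - 6·b + 2]].
At the point, J = [[-28.0000, 3.0000], [-11.122417, 21.2500]] (det J = -561.632748).
Solving J·Δ = −F gives Δ = (-0.3738, 1.5112).
Then the next iterate is (a, b)₁ = (0.1262, -1.4888).

(0.1262, -1.4888)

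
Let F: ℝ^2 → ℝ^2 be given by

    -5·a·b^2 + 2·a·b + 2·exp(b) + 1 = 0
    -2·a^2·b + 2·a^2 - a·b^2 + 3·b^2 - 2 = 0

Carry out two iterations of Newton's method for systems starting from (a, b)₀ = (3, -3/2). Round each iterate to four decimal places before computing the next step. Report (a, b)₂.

(1.0267, -0.7752)

At (3, -3/2): F = (-41.303740, 43.0000).
Jacobian J = [[-5·b^2 + 2·b, -10·a·b + 2·a + 2·exp(b)], [-4·a·b + 4·a - b^2, -2·a^2 - 2·a·b + 6·b]].
At the point, J = [[-14.2500, 51.446260], [27.7500, -18.0000]] (det J = -1171.133724).
Solving J·Δ = −F gives Δ = (-1.2541, 0.4555).
Then the next iterate is (a, b)₁ = (1.7459, -1.0445).
Round to (1.7459, -1.0445) and repeat: F = (-11.467162, 11.832152), J = [[-7.543901, 22.431461], [13.186990, -8.716149]].
Δ = (-0.7192, 0.2693), so (a, b)₂ = (1.0267, -0.7752).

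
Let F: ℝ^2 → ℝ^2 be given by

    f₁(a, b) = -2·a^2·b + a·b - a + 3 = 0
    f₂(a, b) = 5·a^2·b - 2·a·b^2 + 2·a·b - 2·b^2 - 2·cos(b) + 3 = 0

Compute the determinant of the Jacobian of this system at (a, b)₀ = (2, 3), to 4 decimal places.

545.7907

J = [[-4·a·b + b - 1, -2·a^2 + a], [10·a·b - 2·b^2 + 2·b, 5·a^2 - 4·a·b + 2·a - 4·b + 2·sin(b)]].
At the point, J = [[-22.0000, -6.0000], [48.0000, -11.717760]].
det J = 545.7907.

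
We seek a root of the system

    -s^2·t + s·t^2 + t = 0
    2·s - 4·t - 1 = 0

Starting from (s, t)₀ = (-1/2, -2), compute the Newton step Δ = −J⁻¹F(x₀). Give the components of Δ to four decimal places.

(-0.1852, 1.4074)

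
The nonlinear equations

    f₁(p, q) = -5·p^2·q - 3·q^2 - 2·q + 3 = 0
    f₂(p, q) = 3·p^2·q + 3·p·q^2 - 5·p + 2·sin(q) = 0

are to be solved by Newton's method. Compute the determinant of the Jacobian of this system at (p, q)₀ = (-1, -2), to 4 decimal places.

-378.3541

J = [[-10·p·q, -5·p^2 - 6·q - 2], [6·p·q + 3·q^2 - 5, 3·p^2 + 6·p·q + 2·cos(q)]].
At the point, J = [[-20.0000, 5.0000], [19.0000, 14.167706]].
det J = -378.3541.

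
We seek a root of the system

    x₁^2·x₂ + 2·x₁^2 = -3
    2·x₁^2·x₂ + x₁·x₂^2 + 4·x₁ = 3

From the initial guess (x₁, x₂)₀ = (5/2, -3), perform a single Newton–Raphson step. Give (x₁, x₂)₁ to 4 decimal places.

(2.0105, -2.8716)

At (5/2, -3): F = (-3.2500, -8.0000).
Jacobian J = [[2·x₁·x₂ + 4·x₁, x₁^2], [4·x₁·x₂ + x₂^2 + 4, 2·x₁^2 + 2·x₁·x₂]].
At the point, J = [[-5.0000, 6.2500], [-17.0000, -2.5000]] (det J = 118.7500).
Solving J·Δ = −F gives Δ = (-0.4895, 0.1284).
Then the next iterate is (x₁, x₂)₁ = (2.0105, -2.8716).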